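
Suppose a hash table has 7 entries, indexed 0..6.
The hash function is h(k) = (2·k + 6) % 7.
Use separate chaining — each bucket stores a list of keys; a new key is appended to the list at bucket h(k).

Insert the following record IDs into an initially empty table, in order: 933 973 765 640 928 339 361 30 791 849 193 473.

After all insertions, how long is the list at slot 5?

2

Insert 933: h=3, bucket 3 empty → new chain.
Insert 973: h=6, bucket 6 empty → new chain.
Insert 765: h=3, bucket 3 nonempty → append to chain.
Insert 640: h=5, bucket 5 empty → new chain.
Insert 928: h=0, bucket 0 empty → new chain.
Insert 339: h=5, bucket 5 nonempty → append to chain.
Insert 361: h=0, bucket 0 nonempty → append to chain.
Insert 30: h=3, bucket 3 nonempty → append to chain.
Insert 791: h=6, bucket 6 nonempty → append to chain.
Insert 849: h=3, bucket 3 nonempty → append to chain.
Insert 193: h=0, bucket 0 nonempty → append to chain.
Insert 473: h=0, bucket 0 nonempty → append to chain.
Final buckets:
0: 928 -> 361 -> 193 -> 473
1: _
2: _
3: 933 -> 765 -> 30 -> 849
4: _
5: 640 -> 339
6: 973 -> 791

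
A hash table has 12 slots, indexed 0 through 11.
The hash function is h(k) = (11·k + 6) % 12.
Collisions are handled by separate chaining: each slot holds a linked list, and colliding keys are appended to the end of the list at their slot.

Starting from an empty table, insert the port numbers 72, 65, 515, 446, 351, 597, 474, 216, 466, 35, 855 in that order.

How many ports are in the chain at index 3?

Insert 72: h=6, bucket 6 empty → new chain.
Insert 65: h=1, bucket 1 empty → new chain.
Insert 515: h=7, bucket 7 empty → new chain.
Insert 446: h=4, bucket 4 empty → new chain.
Insert 351: h=3, bucket 3 empty → new chain.
Insert 597: h=9, bucket 9 empty → new chain.
Insert 474: h=0, bucket 0 empty → new chain.
Insert 216: h=6, bucket 6 nonempty → append to chain.
Insert 466: h=8, bucket 8 empty → new chain.
Insert 35: h=7, bucket 7 nonempty → append to chain.
Insert 855: h=3, bucket 3 nonempty → append to chain.
Final buckets:
0: 474
1: 65
2: _
3: 351 -> 855
4: 446
5: _
6: 72 -> 216
7: 515 -> 35
8: 466
9: 597
10: _
11: _

2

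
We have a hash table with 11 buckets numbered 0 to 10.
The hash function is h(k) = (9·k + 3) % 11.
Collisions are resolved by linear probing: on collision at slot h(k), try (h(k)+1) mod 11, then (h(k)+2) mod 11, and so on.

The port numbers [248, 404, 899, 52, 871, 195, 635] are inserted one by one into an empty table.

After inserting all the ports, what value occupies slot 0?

52

Insert 248: h=2, slot 2 empty -> index 2.
Insert 404: h=9, slot 9 empty -> index 9.
Insert 899: h=9, slot 9 occupied -> index 10.
Insert 52: h=9, slots 9,10 occupied -> index 0.
Insert 871: h=10, slots 10,0 occupied -> index 1.
Insert 195: h=9, slots 9,10,0,1,2 occupied -> index 3.
Insert 635: h=9, slots 9,10,0,1,2,3 occupied -> index 4.
Table: [52, 871, 248, 195, 635, —, —, —, —, 404, 899]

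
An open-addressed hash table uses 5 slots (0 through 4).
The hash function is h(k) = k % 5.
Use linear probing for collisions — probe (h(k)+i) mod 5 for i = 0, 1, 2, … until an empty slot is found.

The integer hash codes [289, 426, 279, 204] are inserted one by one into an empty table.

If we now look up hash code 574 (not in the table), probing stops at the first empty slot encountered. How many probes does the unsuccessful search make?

289: h=4 => slot 4
426: h=1 => slot 1
279: h=4, probe 4,0 => slot 0
204: h=4, probe 4,0,1,2 => slot 2
Table: [279, 426, 204, ., 289]
Lookup 574: h=4, probe 4,0,1,2,3 → slot 3 empty, not found.

5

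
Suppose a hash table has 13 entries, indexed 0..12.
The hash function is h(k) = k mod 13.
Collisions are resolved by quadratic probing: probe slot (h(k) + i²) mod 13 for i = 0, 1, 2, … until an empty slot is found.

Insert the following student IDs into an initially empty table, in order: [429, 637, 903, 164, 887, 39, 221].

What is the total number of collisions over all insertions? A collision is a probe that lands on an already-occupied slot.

429 hashes to 0; slot 0 is free → place at 0.
637 hashes to 0; 0 taken → place at 1.
903 hashes to 6; slot 6 is free → place at 6.
164 hashes to 8; slot 8 is free → place at 8.
887 hashes to 3; slot 3 is free → place at 3.
39 hashes to 0; 0,1 taken → place at 4.
221 hashes to 0; 0,1,4 taken → place at 9.
Table: [429, 637, —, 887, 39, —, 903, —, 164, 221, —, —, —]

6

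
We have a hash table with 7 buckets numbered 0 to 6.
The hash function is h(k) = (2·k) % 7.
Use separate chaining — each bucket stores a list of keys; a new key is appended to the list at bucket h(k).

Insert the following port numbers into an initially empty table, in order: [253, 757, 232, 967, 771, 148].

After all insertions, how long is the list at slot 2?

6

253 → bucket 2
757 → bucket 2 (collision)
232 → bucket 2 (collision)
967 → bucket 2 (collision)
771 → bucket 2 (collision)
148 → bucket 2 (collision)
Final buckets:
0: -
1: -
2: 253 -> 757 -> 232 -> 967 -> 771 -> 148
3: -
4: -
5: -
6: -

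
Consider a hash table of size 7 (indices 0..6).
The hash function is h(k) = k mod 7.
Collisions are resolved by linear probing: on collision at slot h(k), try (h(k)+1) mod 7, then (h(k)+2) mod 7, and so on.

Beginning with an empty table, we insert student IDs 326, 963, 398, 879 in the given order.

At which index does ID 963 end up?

5

326 hashes to 4; slot 4 is free -> place at 4.
963 hashes to 4; 4 taken -> place at 5.
398 hashes to 6; slot 6 is free -> place at 6.
879 hashes to 4; 4,5,6 taken -> place at 0.
Table: [879, -, -, -, 326, 963, 398]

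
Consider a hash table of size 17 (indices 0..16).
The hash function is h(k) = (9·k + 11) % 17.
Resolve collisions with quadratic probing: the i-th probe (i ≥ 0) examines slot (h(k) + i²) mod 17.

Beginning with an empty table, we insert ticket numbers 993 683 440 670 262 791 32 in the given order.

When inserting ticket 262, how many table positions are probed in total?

4

993: h=6 -> slot 6
683: h=4 -> slot 4
440: h=10 -> slot 10
670: h=6, probe 6,7 -> slot 7
262: h=6, probe 6,7,10,15 -> slot 15
791: h=7, probe 7,8 -> slot 8
32: h=10, probe 10,11 -> slot 11
Table: [_, _, _, _, 683, _, 993, 670, 791, _, 440, 32, _, _, _, 262, _]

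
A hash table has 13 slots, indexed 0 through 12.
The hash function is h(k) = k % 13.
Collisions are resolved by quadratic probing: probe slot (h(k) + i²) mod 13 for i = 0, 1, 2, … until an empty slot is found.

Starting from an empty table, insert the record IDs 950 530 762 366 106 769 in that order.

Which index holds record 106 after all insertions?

3

Insert 950: h=1, slot 1 empty => index 1.
Insert 530: h=10, slot 10 empty => index 10.
Insert 762: h=8, slot 8 empty => index 8.
Insert 366: h=2, slot 2 empty => index 2.
Insert 106: h=2, slot 2 occupied => index 3.
Insert 769: h=2, slots 2,3 occupied => index 6.
Table: [_, 950, 366, 106, _, _, 769, _, 762, _, 530, _, _]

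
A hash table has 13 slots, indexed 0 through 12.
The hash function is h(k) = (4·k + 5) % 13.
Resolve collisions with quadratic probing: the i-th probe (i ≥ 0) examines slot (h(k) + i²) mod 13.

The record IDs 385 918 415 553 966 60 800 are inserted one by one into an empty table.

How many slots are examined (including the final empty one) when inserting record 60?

Insert 385: h=11, slot 11 empty => index 11.
Insert 918: h=11, slot 11 occupied => index 12.
Insert 415: h=1, slot 1 empty => index 1.
Insert 553: h=7, slot 7 empty => index 7.
Insert 966: h=8, slot 8 empty => index 8.
Insert 60: h=11, slots 11,12 occupied => index 2.
Insert 800: h=7, slots 7,8,11 occupied => index 3.
Table: [—, 415, 60, 800, —, —, —, 553, 966, —, —, 385, 918]

3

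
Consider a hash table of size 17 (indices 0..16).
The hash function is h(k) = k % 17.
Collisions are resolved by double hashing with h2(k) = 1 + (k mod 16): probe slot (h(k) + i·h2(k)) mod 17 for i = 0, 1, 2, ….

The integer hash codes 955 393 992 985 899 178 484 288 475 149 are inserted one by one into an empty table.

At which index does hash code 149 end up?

14

955 hashes to 3; slot 3 is free → place at 3.
393 hashes to 2; slot 2 is free → place at 2.
992 hashes to 6; slot 6 is free → place at 6.
985 hashes to 16; slot 16 is free → place at 16.
899 hashes to 15; slot 15 is free → place at 15.
178 hashes to 8; slot 8 is free → place at 8.
484 hashes to 8, h2=5; 8 taken → place at 13.
288 hashes to 16, h2=1; 16 taken → place at 0.
475 hashes to 16, h2=12; 16 taken → place at 11.
149 hashes to 13, h2=6; 13,2,8 taken → place at 14.
Table: [288, _, 393, 955, _, _, 992, _, 178, _, _, 475, _, 484, 149, 899, 985]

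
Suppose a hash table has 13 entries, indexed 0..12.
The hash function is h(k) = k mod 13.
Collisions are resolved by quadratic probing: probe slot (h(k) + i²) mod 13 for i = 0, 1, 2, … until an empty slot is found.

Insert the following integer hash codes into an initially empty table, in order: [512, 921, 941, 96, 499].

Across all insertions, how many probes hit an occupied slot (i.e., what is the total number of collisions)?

6

Insert 512: h=5, slot 5 empty → index 5.
Insert 921: h=11, slot 11 empty → index 11.
Insert 941: h=5, slot 5 occupied → index 6.
Insert 96: h=5, slots 5,6 occupied → index 9.
Insert 499: h=5, slots 5,6,9 occupied → index 1.
Table: [., 499, ., ., ., 512, 941, ., ., 96, ., 921, .]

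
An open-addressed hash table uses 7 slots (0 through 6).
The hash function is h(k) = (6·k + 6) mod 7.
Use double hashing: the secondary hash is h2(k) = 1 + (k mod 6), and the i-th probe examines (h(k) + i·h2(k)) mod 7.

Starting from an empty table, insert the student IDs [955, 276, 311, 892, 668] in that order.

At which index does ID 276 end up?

955 hashes to 3; slot 3 is free → place at 3.
276 hashes to 3, h2=1; 3 taken → place at 4.
311 hashes to 3, h2=6; 3 taken → place at 2.
892 hashes to 3, h2=5; 3 taken → place at 1.
668 hashes to 3, h2=3; 3 taken → place at 6.
Table: [-, 892, 311, 955, 276, -, 668]

4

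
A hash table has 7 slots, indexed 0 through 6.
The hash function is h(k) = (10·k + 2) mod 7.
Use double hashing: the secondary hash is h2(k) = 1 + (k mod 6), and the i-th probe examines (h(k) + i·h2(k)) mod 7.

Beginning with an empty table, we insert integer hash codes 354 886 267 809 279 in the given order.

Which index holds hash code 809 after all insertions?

354 hashes to 0; slot 0 is free → place at 0.
886 hashes to 0, h2=5; 0 taken → place at 5.
267 hashes to 5, h2=4; 5 taken → place at 2.
809 hashes to 0, h2=6; 0 taken → place at 6.
279 hashes to 6, h2=4; 6 taken → place at 3.
Table: [354, ∅, 267, 279, ∅, 886, 809]

6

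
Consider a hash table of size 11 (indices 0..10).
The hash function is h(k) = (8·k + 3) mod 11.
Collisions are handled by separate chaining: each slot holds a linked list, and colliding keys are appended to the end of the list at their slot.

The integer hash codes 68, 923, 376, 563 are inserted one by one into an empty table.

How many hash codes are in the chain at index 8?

68 → bucket 8
923 → bucket 6
376 → bucket 8 (collision)
563 → bucket 8 (collision)
Final buckets:
0: .
1: .
2: .
3: .
4: .
5: .
6: 923
7: .
8: 68 -> 376 -> 563
9: .
10: .

3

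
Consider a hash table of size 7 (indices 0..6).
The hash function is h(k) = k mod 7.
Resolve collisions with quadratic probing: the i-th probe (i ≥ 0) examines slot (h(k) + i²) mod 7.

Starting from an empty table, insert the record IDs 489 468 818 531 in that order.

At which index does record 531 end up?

489 hashes to 6; slot 6 is free → place at 6.
468 hashes to 6; 6 taken → place at 0.
818 hashes to 6; 6,0 taken → place at 3.
531 hashes to 6; 6,0,3 taken → place at 1.
Table: [468, 531, -, 818, -, -, 489]

1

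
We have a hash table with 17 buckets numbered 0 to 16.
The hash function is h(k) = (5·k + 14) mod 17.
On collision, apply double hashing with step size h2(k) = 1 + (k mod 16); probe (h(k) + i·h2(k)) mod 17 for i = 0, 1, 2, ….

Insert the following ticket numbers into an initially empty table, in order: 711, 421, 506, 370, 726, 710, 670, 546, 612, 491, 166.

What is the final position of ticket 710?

711: h=16 → slot 16
421: h=11 → slot 11
506: h=11, h2=11, probe 11,5 → slot 5
370: h=11, h2=3, probe 11,14 → slot 14
726: h=6 → slot 6
710: h=11, h2=7, probe 11,1 → slot 1
670: h=15 → slot 15
546: h=7 → slot 7
612: h=14, h2=5, probe 14,2 → slot 2
491: h=4 → slot 4
166: h=11, h2=7, probe 11,1,8 → slot 8
Table: [∅, 710, 612, ∅, 491, 506, 726, 546, 166, ∅, ∅, 421, ∅, ∅, 370, 670, 711]

1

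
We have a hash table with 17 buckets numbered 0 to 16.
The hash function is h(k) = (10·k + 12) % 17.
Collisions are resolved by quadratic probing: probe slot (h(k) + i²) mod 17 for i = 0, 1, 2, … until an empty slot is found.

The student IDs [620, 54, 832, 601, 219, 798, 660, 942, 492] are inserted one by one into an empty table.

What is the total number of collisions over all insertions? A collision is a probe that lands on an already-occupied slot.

3

Insert 620: h=7, slot 7 empty -> index 7.
Insert 54: h=8, slot 8 empty -> index 8.
Insert 832: h=2, slot 2 empty -> index 2.
Insert 601: h=4, slot 4 empty -> index 4.
Insert 219: h=9, slot 9 empty -> index 9.
Insert 798: h=2, slot 2 occupied -> index 3.
Insert 660: h=16, slot 16 empty -> index 16.
Insert 942: h=14, slot 14 empty -> index 14.
Insert 492: h=2, slots 2,3 occupied -> index 6.
Table: [., ., 832, 798, 601, ., 492, 620, 54, 219, ., ., ., ., 942, ., 660]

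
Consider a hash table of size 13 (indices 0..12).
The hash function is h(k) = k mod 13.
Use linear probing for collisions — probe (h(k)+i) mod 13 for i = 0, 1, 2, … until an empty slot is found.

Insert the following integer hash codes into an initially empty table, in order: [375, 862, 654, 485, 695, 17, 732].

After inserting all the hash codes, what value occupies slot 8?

17

375: h=11 -> slot 11
862: h=4 -> slot 4
654: h=4, probe 4,5 -> slot 5
485: h=4, probe 4,5,6 -> slot 6
695: h=6, probe 6,7 -> slot 7
17: h=4, probe 4,5,6,7,8 -> slot 8
732: h=4, probe 4,5,6,7,8,9 -> slot 9
Table: [., ., ., ., 862, 654, 485, 695, 17, 732, ., 375, .]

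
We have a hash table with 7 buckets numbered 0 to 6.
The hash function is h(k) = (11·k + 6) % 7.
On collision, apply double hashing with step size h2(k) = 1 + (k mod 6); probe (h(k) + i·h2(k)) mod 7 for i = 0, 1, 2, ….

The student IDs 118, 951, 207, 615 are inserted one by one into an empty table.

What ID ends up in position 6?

951

118: h=2 -> slot 2
951: h=2, h2=4, probe 2,6 -> slot 6
207: h=1 -> slot 1
615: h=2, h2=4, probe 2,6,3 -> slot 3
Table: [_, 207, 118, 615, _, _, 951]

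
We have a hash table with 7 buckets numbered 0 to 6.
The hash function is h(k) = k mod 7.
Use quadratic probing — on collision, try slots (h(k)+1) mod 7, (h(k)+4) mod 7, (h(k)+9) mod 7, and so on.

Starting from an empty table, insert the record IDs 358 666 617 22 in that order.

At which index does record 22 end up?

Insert 358: h=1, slot 1 empty => index 1.
Insert 666: h=1, slot 1 occupied => index 2.
Insert 617: h=1, slots 1,2 occupied => index 5.
Insert 22: h=1, slots 1,2,5 occupied => index 3.
Table: [_, 358, 666, 22, _, 617, _]

3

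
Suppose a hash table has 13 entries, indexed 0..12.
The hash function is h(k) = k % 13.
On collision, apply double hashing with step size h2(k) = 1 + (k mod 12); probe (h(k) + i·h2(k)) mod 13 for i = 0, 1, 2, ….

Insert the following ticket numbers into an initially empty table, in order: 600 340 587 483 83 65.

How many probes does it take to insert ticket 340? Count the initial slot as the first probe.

2

Insert 600: h=2, slot 2 empty -> index 2.
Insert 340: h=2, h2=5, slot 2 occupied -> index 7.
Insert 587: h=2, h2=12, slot 2 occupied -> index 1.
Insert 483: h=2, h2=4, slot 2 occupied -> index 6.
Insert 83: h=5, slot 5 empty -> index 5.
Insert 65: h=0, slot 0 empty -> index 0.
Table: [65, 587, 600, —, —, 83, 483, 340, —, —, —, —, —]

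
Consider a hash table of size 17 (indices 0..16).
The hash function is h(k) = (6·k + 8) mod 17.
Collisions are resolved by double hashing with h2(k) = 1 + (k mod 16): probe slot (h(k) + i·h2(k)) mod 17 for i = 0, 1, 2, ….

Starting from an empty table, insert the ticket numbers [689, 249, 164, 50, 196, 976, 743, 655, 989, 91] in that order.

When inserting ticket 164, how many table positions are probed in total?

689: h=11 -> slot 11
249: h=6 -> slot 6
164: h=6, h2=5, probe 6,11,16 -> slot 16
50: h=2 -> slot 2
196: h=11, h2=5, probe 11,16,4 -> slot 4
976: h=16, h2=1, probe 16,0 -> slot 0
743: h=12 -> slot 12
655: h=11, h2=16, probe 11,10 -> slot 10
989: h=9 -> slot 9
91: h=10, h2=12, probe 10,5 -> slot 5
Table: [976, ∅, 50, ∅, 196, 91, 249, ∅, ∅, 989, 655, 689, 743, ∅, ∅, ∅, 164]

3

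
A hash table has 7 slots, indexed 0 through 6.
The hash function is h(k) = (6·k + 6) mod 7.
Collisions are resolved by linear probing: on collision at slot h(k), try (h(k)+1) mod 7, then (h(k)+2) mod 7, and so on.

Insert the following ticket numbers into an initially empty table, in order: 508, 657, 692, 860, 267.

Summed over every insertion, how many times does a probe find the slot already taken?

508 hashes to 2; slot 2 is free -> place at 2.
657 hashes to 0; slot 0 is free -> place at 0.
692 hashes to 0; 0 taken -> place at 1.
860 hashes to 0; 0,1,2 taken -> place at 3.
267 hashes to 5; slot 5 is free -> place at 5.
Table: [657, 692, 508, 860, —, 267, —]

4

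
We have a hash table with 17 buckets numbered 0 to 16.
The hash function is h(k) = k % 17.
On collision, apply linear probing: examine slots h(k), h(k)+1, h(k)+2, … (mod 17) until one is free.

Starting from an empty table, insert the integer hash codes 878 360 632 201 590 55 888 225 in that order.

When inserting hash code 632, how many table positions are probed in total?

Insert 878: h=11, slot 11 empty => index 11.
Insert 360: h=3, slot 3 empty => index 3.
Insert 632: h=3, slot 3 occupied => index 4.
Insert 201: h=14, slot 14 empty => index 14.
Insert 590: h=12, slot 12 empty => index 12.
Insert 55: h=4, slot 4 occupied => index 5.
Insert 888: h=4, slots 4,5 occupied => index 6.
Insert 225: h=4, slots 4,5,6 occupied => index 7.
Table: [_, _, _, 360, 632, 55, 888, 225, _, _, _, 878, 590, _, 201, _, _]

2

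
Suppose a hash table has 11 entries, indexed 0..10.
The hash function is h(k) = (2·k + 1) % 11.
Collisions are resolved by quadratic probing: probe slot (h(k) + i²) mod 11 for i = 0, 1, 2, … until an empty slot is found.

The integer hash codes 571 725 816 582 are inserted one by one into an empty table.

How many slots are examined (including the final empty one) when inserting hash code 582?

571 hashes to 10; slot 10 is free -> place at 10.
725 hashes to 10; 10 taken -> place at 0.
816 hashes to 5; slot 5 is free -> place at 5.
582 hashes to 10; 10,0 taken -> place at 3.
Table: [725, —, —, 582, —, 816, —, —, —, —, 571]

3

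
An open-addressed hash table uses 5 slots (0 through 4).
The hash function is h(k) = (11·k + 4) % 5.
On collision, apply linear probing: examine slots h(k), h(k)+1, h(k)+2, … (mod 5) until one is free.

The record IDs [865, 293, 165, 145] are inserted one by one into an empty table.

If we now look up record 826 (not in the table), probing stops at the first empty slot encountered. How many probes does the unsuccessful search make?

865: h=4 → slot 4
293: h=2 → slot 2
165: h=4, probe 4,0 → slot 0
145: h=4, probe 4,0,1 → slot 1
Table: [165, 145, 293, _, 865]
Lookup 826: h=0, probe 0,1,2,3 → slot 3 empty, not found.

4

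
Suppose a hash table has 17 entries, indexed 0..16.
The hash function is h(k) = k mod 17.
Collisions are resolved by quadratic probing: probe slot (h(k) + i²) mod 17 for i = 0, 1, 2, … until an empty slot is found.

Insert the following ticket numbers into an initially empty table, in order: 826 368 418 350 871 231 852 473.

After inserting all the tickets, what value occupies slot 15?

Insert 826: h=10, slot 10 empty → index 10.
Insert 368: h=11, slot 11 empty → index 11.
Insert 418: h=10, slots 10,11 occupied → index 14.
Insert 350: h=10, slots 10,11,14 occupied → index 2.
Insert 871: h=4, slot 4 empty → index 4.
Insert 231: h=10, slots 10,11,14,2 occupied → index 9.
Insert 852: h=2, slot 2 occupied → index 3.
Insert 473: h=14, slot 14 occupied → index 15.
Table: [∅, ∅, 350, 852, 871, ∅, ∅, ∅, ∅, 231, 826, 368, ∅, ∅, 418, 473, ∅]

473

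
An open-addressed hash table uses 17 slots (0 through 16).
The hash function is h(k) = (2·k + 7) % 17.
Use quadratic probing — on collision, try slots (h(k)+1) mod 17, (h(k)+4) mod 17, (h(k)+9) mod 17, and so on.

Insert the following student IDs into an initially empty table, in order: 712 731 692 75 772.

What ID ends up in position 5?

772

712 hashes to 3; slot 3 is free => place at 3.
731 hashes to 7; slot 7 is free => place at 7.
692 hashes to 14; slot 14 is free => place at 14.
75 hashes to 4; slot 4 is free => place at 4.
772 hashes to 4; 4 taken => place at 5.
Table: [—, —, —, 712, 75, 772, —, 731, —, —, —, —, —, —, 692, —, —]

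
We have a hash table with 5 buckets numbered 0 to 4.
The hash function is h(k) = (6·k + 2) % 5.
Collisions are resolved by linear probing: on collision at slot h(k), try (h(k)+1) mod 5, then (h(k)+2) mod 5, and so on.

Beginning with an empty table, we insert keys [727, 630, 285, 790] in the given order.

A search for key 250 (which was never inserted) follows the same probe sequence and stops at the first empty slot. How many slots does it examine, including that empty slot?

5

Insert 727: h=4, slot 4 empty -> index 4.
Insert 630: h=2, slot 2 empty -> index 2.
Insert 285: h=2, slot 2 occupied -> index 3.
Insert 790: h=2, slots 2,3,4 occupied -> index 0.
Table: [790, —, 630, 285, 727]
Lookup 250: h=2, probe 2,3,4,0,1 → slot 1 empty, not found.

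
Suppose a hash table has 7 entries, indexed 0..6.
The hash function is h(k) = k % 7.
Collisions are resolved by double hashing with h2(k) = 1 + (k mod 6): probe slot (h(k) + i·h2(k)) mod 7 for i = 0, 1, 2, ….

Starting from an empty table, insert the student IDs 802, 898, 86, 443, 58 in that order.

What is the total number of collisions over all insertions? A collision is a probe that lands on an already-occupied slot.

3

Insert 802: h=4, slot 4 empty => index 4.
Insert 898: h=2, slot 2 empty => index 2.
Insert 86: h=2, h2=3, slot 2 occupied => index 5.
Insert 443: h=2, h2=6, slot 2 occupied => index 1.
Insert 58: h=2, h2=5, slot 2 occupied => index 0.
Table: [58, 443, 898, -, 802, 86, -]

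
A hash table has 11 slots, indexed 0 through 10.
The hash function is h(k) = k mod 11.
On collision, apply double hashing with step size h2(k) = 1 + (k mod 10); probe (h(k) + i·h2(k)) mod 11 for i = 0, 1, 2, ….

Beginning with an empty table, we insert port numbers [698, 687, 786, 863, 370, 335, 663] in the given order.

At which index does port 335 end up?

Insert 698: h=5, slot 5 empty → index 5.
Insert 687: h=5, h2=8, slot 5 occupied → index 2.
Insert 786: h=5, h2=7, slot 5 occupied → index 1.
Insert 863: h=5, h2=4, slot 5 occupied → index 9.
Insert 370: h=7, slot 7 empty → index 7.
Insert 335: h=5, h2=6, slot 5 occupied → index 0.
Insert 663: h=3, slot 3 empty → index 3.
Table: [335, 786, 687, 663, —, 698, —, 370, —, 863, —]

0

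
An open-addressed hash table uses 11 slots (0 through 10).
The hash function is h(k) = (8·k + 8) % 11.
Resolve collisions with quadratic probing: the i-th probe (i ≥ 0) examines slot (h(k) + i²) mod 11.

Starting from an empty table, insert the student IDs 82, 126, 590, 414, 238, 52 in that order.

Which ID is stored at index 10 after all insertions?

82: h=4 → slot 4
126: h=4, probe 4,5 → slot 5
590: h=9 → slot 9
414: h=9, probe 9,10 → slot 10
238: h=9, probe 9,10,2 → slot 2
52: h=6 → slot 6
Table: [-, -, 238, -, 82, 126, 52, -, -, 590, 414]

414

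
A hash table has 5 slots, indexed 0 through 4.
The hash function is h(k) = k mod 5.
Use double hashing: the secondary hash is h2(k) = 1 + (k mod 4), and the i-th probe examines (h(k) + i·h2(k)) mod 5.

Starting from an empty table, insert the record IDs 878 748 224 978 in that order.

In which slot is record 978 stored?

1

Insert 878: h=3, slot 3 empty => index 3.
Insert 748: h=3, h2=1, slot 3 occupied => index 4.
Insert 224: h=4, h2=1, slot 4 occupied => index 0.
Insert 978: h=3, h2=3, slot 3 occupied => index 1.
Table: [224, 978, -, 878, 748]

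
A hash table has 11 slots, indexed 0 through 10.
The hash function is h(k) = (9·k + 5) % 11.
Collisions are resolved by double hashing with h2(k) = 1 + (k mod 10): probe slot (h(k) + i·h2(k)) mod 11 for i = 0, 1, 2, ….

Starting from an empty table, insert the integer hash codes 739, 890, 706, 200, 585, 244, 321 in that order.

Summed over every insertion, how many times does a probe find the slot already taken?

9

739: h=1 => slot 1
890: h=7 => slot 7
706: h=1, h2=7, probe 1,8 => slot 8
200: h=1, h2=1, probe 1,2 => slot 2
585: h=1, h2=6, probe 1,7,2,8,3 => slot 3
244: h=1, h2=5, probe 1,6 => slot 6
321: h=1, h2=2, probe 1,3,5 => slot 5
Table: [∅, 739, 200, 585, ∅, 321, 244, 890, 706, ∅, ∅]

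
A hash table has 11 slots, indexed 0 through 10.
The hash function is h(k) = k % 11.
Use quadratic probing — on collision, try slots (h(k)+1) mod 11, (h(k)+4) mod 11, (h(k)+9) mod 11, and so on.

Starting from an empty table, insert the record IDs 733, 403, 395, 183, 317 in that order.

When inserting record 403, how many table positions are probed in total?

2

Insert 733: h=7, slot 7 empty → index 7.
Insert 403: h=7, slot 7 occupied → index 8.
Insert 395: h=10, slot 10 empty → index 10.
Insert 183: h=7, slots 7,8 occupied → index 0.
Insert 317: h=9, slot 9 empty → index 9.
Table: [183, ., ., ., ., ., ., 733, 403, 317, 395]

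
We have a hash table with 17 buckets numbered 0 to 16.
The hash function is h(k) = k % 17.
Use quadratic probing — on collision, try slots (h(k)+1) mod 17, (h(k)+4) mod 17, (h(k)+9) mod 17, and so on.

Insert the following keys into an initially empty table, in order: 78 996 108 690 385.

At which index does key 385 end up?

12

Insert 78: h=10, slot 10 empty => index 10.
Insert 996: h=10, slot 10 occupied => index 11.
Insert 108: h=6, slot 6 empty => index 6.
Insert 690: h=10, slots 10,11 occupied => index 14.
Insert 385: h=11, slot 11 occupied => index 12.
Table: [., ., ., ., ., ., 108, ., ., ., 78, 996, 385, ., 690, ., .]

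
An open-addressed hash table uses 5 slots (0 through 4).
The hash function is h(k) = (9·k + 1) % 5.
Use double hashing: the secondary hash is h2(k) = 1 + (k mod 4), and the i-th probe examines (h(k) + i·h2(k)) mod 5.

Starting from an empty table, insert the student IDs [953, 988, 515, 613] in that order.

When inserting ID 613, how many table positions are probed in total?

2

953 hashes to 3; slot 3 is free → place at 3.
988 hashes to 3, h2=1; 3 taken → place at 4.
515 hashes to 1; slot 1 is free → place at 1.
613 hashes to 3, h2=2; 3 taken → place at 0.
Table: [613, 515, ∅, 953, 988]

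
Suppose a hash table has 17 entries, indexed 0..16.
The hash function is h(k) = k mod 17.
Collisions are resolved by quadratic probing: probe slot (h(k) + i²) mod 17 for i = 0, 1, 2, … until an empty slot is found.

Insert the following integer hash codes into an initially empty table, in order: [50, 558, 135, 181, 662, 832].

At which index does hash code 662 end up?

50: h=16 => slot 16
558: h=14 => slot 14
135: h=16, probe 16,0 => slot 0
181: h=11 => slot 11
662: h=16, probe 16,0,3 => slot 3
832: h=16, probe 16,0,3,8 => slot 8
Table: [135, —, —, 662, —, —, —, —, 832, —, —, 181, —, —, 558, —, 50]

3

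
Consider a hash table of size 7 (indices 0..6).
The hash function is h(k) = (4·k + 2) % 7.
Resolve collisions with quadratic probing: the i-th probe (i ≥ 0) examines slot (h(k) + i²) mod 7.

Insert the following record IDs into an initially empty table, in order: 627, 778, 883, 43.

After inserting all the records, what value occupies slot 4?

Insert 627: h=4, slot 4 empty → index 4.
Insert 778: h=6, slot 6 empty → index 6.
Insert 883: h=6, slot 6 occupied → index 0.
Insert 43: h=6, slots 6,0 occupied → index 3.
Table: [883, _, _, 43, 627, _, 778]

627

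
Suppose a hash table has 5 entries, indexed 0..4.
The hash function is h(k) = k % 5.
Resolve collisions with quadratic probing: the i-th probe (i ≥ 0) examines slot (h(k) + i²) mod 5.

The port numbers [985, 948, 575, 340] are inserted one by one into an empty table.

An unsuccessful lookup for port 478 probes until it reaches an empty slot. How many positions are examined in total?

Insert 985: h=0, slot 0 empty → index 0.
Insert 948: h=3, slot 3 empty → index 3.
Insert 575: h=0, slot 0 occupied → index 1.
Insert 340: h=0, slots 0,1 occupied → index 4.
Table: [985, 575, _, 948, 340]
Lookup 478: h=3, probe 3,4,2 → slot 2 empty, not found.

3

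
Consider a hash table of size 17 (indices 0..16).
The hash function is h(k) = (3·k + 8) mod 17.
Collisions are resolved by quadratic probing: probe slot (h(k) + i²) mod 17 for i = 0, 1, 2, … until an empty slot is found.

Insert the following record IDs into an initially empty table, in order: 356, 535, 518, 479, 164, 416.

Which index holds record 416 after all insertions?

356: h=5 => slot 5
535: h=15 => slot 15
518: h=15, probe 15,16 => slot 16
479: h=0 => slot 0
164: h=7 => slot 7
416: h=15, probe 15,16,2 => slot 2
Table: [479, ∅, 416, ∅, ∅, 356, ∅, 164, ∅, ∅, ∅, ∅, ∅, ∅, ∅, 535, 518]

2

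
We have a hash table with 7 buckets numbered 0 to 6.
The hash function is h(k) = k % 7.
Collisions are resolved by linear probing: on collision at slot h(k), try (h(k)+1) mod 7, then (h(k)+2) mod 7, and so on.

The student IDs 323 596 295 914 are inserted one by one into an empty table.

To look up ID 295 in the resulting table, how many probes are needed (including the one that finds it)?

3

Insert 323: h=1, slot 1 empty => index 1.
Insert 596: h=1, slot 1 occupied => index 2.
Insert 295: h=1, slots 1,2 occupied => index 3.
Insert 914: h=4, slot 4 empty => index 4.
Table: [∅, 323, 596, 295, 914, ∅, ∅]
Lookup 295: h=1, probe 1,2,3 → found at 3.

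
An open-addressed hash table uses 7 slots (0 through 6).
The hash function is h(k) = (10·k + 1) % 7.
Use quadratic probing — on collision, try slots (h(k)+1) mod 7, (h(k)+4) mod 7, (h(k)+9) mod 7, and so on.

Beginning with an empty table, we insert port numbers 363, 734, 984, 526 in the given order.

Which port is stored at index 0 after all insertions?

984

Insert 363: h=5, slot 5 empty => index 5.
Insert 734: h=5, slot 5 occupied => index 6.
Insert 984: h=6, slot 6 occupied => index 0.
Insert 526: h=4, slot 4 empty => index 4.
Table: [984, -, -, -, 526, 363, 734]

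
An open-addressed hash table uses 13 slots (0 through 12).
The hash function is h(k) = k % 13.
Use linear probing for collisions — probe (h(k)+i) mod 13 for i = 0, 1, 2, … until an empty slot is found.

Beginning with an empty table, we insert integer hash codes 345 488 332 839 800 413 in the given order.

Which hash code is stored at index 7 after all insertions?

345: h=7 => slot 7
488: h=7, probe 7,8 => slot 8
332: h=7, probe 7,8,9 => slot 9
839: h=7, probe 7,8,9,10 => slot 10
800: h=7, probe 7,8,9,10,11 => slot 11
413: h=10, probe 10,11,12 => slot 12
Table: [_, _, _, _, _, _, _, 345, 488, 332, 839, 800, 413]

345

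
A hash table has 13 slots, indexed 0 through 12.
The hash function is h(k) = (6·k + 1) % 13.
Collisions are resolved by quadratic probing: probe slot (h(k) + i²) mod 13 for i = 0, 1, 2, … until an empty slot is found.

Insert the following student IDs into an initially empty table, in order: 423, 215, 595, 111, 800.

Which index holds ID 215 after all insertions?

423: h=4 → slot 4
215: h=4, probe 4,5 → slot 5
595: h=9 → slot 9
111: h=4, probe 4,5,8 → slot 8
800: h=4, probe 4,5,8,0 → slot 0
Table: [800, ∅, ∅, ∅, 423, 215, ∅, ∅, 111, 595, ∅, ∅, ∅]

5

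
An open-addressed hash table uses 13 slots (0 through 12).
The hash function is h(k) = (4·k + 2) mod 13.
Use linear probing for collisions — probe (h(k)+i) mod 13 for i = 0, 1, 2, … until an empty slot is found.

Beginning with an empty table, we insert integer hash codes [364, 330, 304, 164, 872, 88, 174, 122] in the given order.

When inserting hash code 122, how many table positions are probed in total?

4

364: h=2 => slot 2
330: h=9 => slot 9
304: h=9, probe 9,10 => slot 10
164: h=8 => slot 8
872: h=6 => slot 6
88: h=3 => slot 3
174: h=9, probe 9,10,11 => slot 11
122: h=9, probe 9,10,11,12 => slot 12
Table: [∅, ∅, 364, 88, ∅, ∅, 872, ∅, 164, 330, 304, 174, 122]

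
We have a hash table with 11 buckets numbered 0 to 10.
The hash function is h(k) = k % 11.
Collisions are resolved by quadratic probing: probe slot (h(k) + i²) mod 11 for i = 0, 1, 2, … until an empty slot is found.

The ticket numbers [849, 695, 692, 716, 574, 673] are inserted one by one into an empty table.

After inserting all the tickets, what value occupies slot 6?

574

849: h=2 -> slot 2
695: h=2, probe 2,3 -> slot 3
692: h=10 -> slot 10
716: h=1 -> slot 1
574: h=2, probe 2,3,6 -> slot 6
673: h=2, probe 2,3,6,0 -> slot 0
Table: [673, 716, 849, 695, ., ., 574, ., ., ., 692]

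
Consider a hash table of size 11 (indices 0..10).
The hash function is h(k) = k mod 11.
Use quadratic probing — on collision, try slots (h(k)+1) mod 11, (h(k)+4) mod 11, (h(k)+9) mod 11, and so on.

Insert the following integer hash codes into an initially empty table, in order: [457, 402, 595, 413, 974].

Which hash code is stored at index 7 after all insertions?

Insert 457: h=6, slot 6 empty → index 6.
Insert 402: h=6, slot 6 occupied → index 7.
Insert 595: h=1, slot 1 empty → index 1.
Insert 413: h=6, slots 6,7 occupied → index 10.
Insert 974: h=6, slots 6,7,10 occupied → index 4.
Table: [—, 595, —, —, 974, —, 457, 402, —, —, 413]

402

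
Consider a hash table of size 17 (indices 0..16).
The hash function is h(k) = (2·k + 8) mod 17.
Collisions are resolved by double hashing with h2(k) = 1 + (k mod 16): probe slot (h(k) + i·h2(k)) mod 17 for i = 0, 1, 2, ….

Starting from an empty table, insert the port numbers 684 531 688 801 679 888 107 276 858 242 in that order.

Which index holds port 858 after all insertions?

684: h=16 → slot 16
531: h=16, h2=4, probe 16,3 → slot 3
688: h=7 → slot 7
801: h=12 → slot 12
679: h=6 → slot 6
888: h=16, h2=9, probe 16,8 → slot 8
107: h=1 → slot 1
276: h=16, h2=5, probe 16,4 → slot 4
858: h=7, h2=11, probe 7,1,12,6,0 → slot 0
242: h=16, h2=3, probe 16,2 → slot 2
Table: [858, 107, 242, 531, 276, -, 679, 688, 888, -, -, -, 801, -, -, -, 684]

0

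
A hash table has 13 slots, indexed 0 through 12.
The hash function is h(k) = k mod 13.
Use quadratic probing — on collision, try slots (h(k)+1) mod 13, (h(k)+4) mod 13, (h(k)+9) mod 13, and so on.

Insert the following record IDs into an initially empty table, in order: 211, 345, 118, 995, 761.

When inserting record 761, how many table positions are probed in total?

3

211: h=3 -> slot 3
345: h=7 -> slot 7
118: h=1 -> slot 1
995: h=7, probe 7,8 -> slot 8
761: h=7, probe 7,8,11 -> slot 11
Table: [_, 118, _, 211, _, _, _, 345, 995, _, _, 761, _]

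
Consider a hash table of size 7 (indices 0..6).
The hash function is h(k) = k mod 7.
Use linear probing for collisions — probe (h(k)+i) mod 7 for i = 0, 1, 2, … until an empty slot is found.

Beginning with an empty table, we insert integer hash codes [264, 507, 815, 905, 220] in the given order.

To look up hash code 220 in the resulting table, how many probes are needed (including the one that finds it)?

4

Insert 264: h=5, slot 5 empty -> index 5.
Insert 507: h=3, slot 3 empty -> index 3.
Insert 815: h=3, slot 3 occupied -> index 4.
Insert 905: h=2, slot 2 empty -> index 2.
Insert 220: h=3, slots 3,4,5 occupied -> index 6.
Table: [-, -, 905, 507, 815, 264, 220]
Lookup 220: h=3, probe 3,4,5,6 → found at 6.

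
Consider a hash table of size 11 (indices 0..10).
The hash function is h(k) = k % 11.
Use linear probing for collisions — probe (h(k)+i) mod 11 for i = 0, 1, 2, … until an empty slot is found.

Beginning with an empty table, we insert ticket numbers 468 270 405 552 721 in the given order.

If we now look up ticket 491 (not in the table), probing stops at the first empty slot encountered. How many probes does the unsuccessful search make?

468 hashes to 6; slot 6 is free -> place at 6.
270 hashes to 6; 6 taken -> place at 7.
405 hashes to 9; slot 9 is free -> place at 9.
552 hashes to 2; slot 2 is free -> place at 2.
721 hashes to 6; 6,7 taken -> place at 8.
Table: [., ., 552, ., ., ., 468, 270, 721, 405, .]
Lookup 491: h=7, probe 7,8,9,10 → slot 10 empty, not found.

4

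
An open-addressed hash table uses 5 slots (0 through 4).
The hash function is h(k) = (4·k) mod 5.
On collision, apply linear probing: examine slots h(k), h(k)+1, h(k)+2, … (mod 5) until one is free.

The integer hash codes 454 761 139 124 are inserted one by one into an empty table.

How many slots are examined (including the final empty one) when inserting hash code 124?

454: h=1 => slot 1
761: h=4 => slot 4
139: h=1, probe 1,2 => slot 2
124: h=1, probe 1,2,3 => slot 3
Table: [—, 454, 139, 124, 761]

3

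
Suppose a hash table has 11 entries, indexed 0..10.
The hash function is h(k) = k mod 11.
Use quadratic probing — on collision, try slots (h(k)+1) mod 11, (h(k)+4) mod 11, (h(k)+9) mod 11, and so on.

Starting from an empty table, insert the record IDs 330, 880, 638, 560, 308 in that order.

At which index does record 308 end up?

330: h=0 => slot 0
880: h=0, probe 0,1 => slot 1
638: h=0, probe 0,1,4 => slot 4
560: h=10 => slot 10
308: h=0, probe 0,1,4,9 => slot 9
Table: [330, 880, -, -, 638, -, -, -, -, 308, 560]

9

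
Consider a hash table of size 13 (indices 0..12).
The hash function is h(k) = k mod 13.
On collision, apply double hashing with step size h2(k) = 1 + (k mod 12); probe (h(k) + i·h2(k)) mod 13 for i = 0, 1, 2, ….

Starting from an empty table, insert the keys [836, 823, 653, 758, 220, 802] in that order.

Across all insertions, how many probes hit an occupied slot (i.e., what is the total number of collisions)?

6

Insert 836: h=4, slot 4 empty => index 4.
Insert 823: h=4, h2=8, slot 4 occupied => index 12.
Insert 653: h=3, slot 3 empty => index 3.
Insert 758: h=4, h2=3, slot 4 occupied => index 7.
Insert 220: h=12, h2=5, slots 12,4 occupied => index 9.
Insert 802: h=9, h2=11, slots 9,7 occupied => index 5.
Table: [-, -, -, 653, 836, 802, -, 758, -, 220, -, -, 823]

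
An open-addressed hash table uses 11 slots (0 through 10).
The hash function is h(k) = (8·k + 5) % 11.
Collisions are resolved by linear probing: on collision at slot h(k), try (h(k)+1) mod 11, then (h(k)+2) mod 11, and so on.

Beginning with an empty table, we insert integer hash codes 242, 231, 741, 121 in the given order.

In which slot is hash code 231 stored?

6

242: h=5 => slot 5
231: h=5, probe 5,6 => slot 6
741: h=4 => slot 4
121: h=5, probe 5,6,7 => slot 7
Table: [_, _, _, _, 741, 242, 231, 121, _, _, _]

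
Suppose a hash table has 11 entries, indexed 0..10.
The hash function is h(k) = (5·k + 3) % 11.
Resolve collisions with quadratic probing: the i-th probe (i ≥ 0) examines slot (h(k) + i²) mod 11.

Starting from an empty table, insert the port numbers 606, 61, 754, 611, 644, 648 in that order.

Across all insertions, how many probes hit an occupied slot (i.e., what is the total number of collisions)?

606: h=8 -> slot 8
61: h=0 -> slot 0
754: h=0, probe 0,1 -> slot 1
611: h=0, probe 0,1,4 -> slot 4
644: h=0, probe 0,1,4,9 -> slot 9
648: h=9, probe 9,10 -> slot 10
Table: [61, 754, ., ., 611, ., ., ., 606, 644, 648]

7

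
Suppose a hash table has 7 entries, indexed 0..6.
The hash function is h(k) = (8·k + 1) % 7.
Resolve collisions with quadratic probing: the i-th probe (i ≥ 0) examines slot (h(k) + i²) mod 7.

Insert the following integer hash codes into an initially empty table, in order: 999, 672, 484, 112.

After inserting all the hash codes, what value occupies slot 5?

112

999 hashes to 6; slot 6 is free => place at 6.
672 hashes to 1; slot 1 is free => place at 1.
484 hashes to 2; slot 2 is free => place at 2.
112 hashes to 1; 1,2 taken => place at 5.
Table: [—, 672, 484, —, —, 112, 999]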